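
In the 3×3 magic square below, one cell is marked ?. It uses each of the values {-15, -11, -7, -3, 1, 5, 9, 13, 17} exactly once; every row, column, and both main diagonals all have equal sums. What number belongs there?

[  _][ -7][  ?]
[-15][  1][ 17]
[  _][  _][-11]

The 9 entries sum to 9, so each line sums to 9/3 = 3.
Using column 2: -7 + 1 + ? → (3,2) = 3 − (-6) = 9.
The remaining cell in column 3 is (1,3) = 3 − 6 = -3.

-3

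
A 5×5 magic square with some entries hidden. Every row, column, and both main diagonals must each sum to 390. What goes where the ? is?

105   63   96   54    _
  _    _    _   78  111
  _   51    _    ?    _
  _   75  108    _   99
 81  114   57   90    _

102

Row 1 needs 390; the known cells sum to 318, so (1,5) = 72.
Using row 5: 81 + 114 + 57 + 90 + ? → (5,5) = 390 − 342 = 48.
From column 2, 390 − (63 + 51 + 75 + 114) gives (2,2) = 87.
The remaining cell in column 5 is (3,5) = 390 − 330 = 60.
Anti-diagonal must total 390; the given cells sum to 306, so (3,3) = 84.
Column 3: 96 + 84 + 108 + 57 + ? = 390, so (2,3) = 45.
Main diagonal: 105 + 87 + 84 + 48 + ? = 390, so (4,4) = 66.
The remaining cell in row 2 is (2,1) = 390 − 321 = 69.
Row 4 must total 390; the given cells sum to 348, so (4,1) = 42.
Column 1: 105 + 69 + 42 + 81 + ? = 390, so (3,1) = 93.
Column 4 needs 390; the known cells sum to 288, so (3,4) = 102.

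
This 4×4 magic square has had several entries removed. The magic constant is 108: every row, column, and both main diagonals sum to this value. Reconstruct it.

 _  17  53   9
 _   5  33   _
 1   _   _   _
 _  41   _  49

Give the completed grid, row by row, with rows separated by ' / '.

29 17 53 9 / 57 5 33 13 / 1 45 25 37 / 21 41 -3 49

Row 1 needs 108; the known cells sum to 79, so (1,1) = 29.
The remaining cell in column 2 is (3,2) = 108 − 63 = 45.
Using main diagonal: 29 + 5 + 49 + ? → (3,3) = 108 − 83 = 25.
Using anti-diagonal: 9 + 33 + 45 + ? → (4,1) = 108 − 87 = 21.
Row 3 needs 108; the known cells sum to 71, so (3,4) = 37.
From row 4, 108 − (21 + 41 + 49) gives (4,3) = -3.
Column 1 needs 108; the known cells sum to 51, so (2,1) = 57.
Column 4 must total 108; the given cells sum to 95, so (2,4) = 13.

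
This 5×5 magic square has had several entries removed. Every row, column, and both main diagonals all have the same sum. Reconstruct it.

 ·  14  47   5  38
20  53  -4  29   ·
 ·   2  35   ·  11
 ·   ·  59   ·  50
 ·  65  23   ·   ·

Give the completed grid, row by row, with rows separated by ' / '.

Column 3 is already complete: 47 + -4 + 35 + 59 + 23 = 160, so that is the magic constant.
Row 1 needs 160; the known cells sum to 104, so (1,1) = 56.
From row 2, 160 − (20 + 53 + (-4) + 29) gives (2,5) = 62.
The remaining cell in column 2 is (4,2) = 160 − 134 = 26.
Column 5 needs 160; the known cells sum to 161, so (5,5) = -1.
Using main diagonal: 56 + 53 + 35 + (-1) + ? → (4,4) = 160 − 143 = 17.
Anti-diagonal needs 160; the known cells sum to 128, so (5,1) = 32.
Using row 4: 26 + 59 + 17 + 50 + ? → (4,1) = 160 − 152 = 8.
Using row 5: 32 + 65 + 23 + (-1) + ? → (5,4) = 160 − 119 = 41.
The remaining cell in column 1 is (3,1) = 160 − 116 = 44.
Using column 4: 5 + 29 + 17 + 41 + ? → (3,4) = 160 − 92 = 68.

56 14 47 5 38 / 20 53 -4 29 62 / 44 2 35 68 11 / 8 26 59 17 50 / 32 65 23 41 -1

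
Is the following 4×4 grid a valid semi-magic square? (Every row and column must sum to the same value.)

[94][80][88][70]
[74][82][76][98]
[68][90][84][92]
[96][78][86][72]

No — column 1 sums to 332 but row 2 sums to 330.

Row 1: 94 + 80 + 88 + 70 = 332.
Row 2: 74 + 82 + 76 + 98 = 330.
Row 3: 68 + 90 + 84 + 92 = 334.
Row 4: 96 + 78 + 86 + 72 = 332.
Column 1: 94 + 74 + 68 + 96 = 332.
Column 2: 80 + 82 + 90 + 78 = 330.
Column 3: 88 + 76 + 84 + 86 = 334.
Column 4: 70 + 98 + 92 + 72 = 332.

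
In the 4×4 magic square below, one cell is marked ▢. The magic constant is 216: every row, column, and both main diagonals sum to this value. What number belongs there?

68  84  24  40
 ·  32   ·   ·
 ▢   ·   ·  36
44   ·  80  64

Row 4 must total 216; the given cells sum to 188, so (4,2) = 28.
From column 2, 216 − (84 + 32 + 28) gives (3,2) = 72.
Using column 4: 40 + 36 + 64 + ? → (2,4) = 216 − 140 = 76.
Main diagonal must total 216; the given cells sum to 164, so (3,3) = 52.
The remaining cell in anti-diagonal is (2,3) = 216 − 156 = 60.
From row 2, 216 − (32 + 60 + 76) gives (2,1) = 48.
Using row 3: 72 + 52 + 36 + ? → (3,1) = 216 − 160 = 56.

56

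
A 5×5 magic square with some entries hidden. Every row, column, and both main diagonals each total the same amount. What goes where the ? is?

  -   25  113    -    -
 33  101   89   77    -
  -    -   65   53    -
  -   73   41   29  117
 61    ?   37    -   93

49

Column 3 is complete and sums to 345; that is the magic constant.
Row 2: 33 + 101 + 89 + 77 + ? = 345, so (2,5) = 45.
Row 4: 73 + 41 + 29 + 117 + ? = 345, so (4,1) = 85.
The remaining cell in main diagonal is (1,1) = 345 − 288 = 57.
Using anti-diagonal: 77 + 65 + 73 + 61 + ? → (1,5) = 345 − 276 = 69.
Using row 1: 57 + 25 + 113 + 69 + ? → (1,4) = 345 − 264 = 81.
Column 1 must total 345; the given cells sum to 236, so (3,1) = 109.
Column 4 needs 345; the known cells sum to 240, so (5,4) = 105.
The remaining cell in column 5 is (3,5) = 345 − 324 = 21.
Using row 3: 109 + 65 + 53 + 21 + ? → (3,2) = 345 − 248 = 97.
Using row 5: 61 + 37 + 105 + 93 + ? → (5,2) = 345 − 296 = 49.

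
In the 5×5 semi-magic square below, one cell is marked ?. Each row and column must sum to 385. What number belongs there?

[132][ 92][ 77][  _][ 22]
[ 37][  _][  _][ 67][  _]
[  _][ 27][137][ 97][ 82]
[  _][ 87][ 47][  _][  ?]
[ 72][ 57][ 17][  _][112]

117

Using row 1: 132 + 92 + 77 + 22 + ? → (1,4) = 385 − 323 = 62.
Row 3 needs 385; the known cells sum to 343, so (3,1) = 42.
From row 5, 385 − (72 + 57 + 17 + 112) gives (5,4) = 127.
Using column 1: 132 + 37 + 42 + 72 + ? → (4,1) = 385 − 283 = 102.
Column 2: 92 + 27 + 87 + 57 + ? = 385, so (2,2) = 122.
Column 3: 77 + 137 + 47 + 17 + ? = 385, so (2,3) = 107.
Using column 4: 62 + 67 + 97 + 127 + ? → (4,4) = 385 − 353 = 32.
Using row 2: 37 + 122 + 107 + 67 + ? → (2,5) = 385 − 333 = 52.
Row 4: 102 + 87 + 47 + 32 + ? = 385, so (4,5) = 117.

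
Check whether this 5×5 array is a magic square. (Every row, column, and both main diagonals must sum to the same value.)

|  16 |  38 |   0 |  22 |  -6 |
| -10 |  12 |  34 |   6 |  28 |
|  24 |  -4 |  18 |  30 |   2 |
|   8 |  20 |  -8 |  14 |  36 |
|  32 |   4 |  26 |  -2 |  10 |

Yes

Row 1: 16 + 38 + 0 + 22 + (-6) = 70.
Row 2: -10 + 12 + 34 + 6 + 28 = 70.
Row 3: 24 + (-4) + 18 + 30 + 2 = 70.
Row 4: 8 + 20 + (-8) + 14 + 36 = 70.
Row 5: 32 + 4 + 26 + (-2) + 10 = 70.
Column 1: 16 + (-10) + 24 + 8 + 32 = 70.
Column 2: 38 + 12 + (-4) + 20 + 4 = 70.
Column 3: 0 + 34 + 18 + (-8) + 26 = 70.
Column 4: 22 + 6 + 30 + 14 + (-2) = 70.
Column 5: -6 + 28 + 2 + 36 + 10 = 70.
Main diagonal: 16 + 12 + 18 + 14 + 10 = 70.
Anti-diagonal: -6 + 6 + 18 + 20 + 32 = 70.
All lines sum to 70.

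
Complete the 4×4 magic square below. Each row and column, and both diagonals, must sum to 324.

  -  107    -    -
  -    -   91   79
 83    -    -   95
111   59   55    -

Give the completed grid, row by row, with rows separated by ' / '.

63 107 103 51 / 67 87 91 79 / 83 71 75 95 / 111 59 55 99

From row 4, 324 − (111 + 59 + 55) gives (4,4) = 99.
Column 4 needs 324; the known cells sum to 273, so (1,4) = 51.
Anti-diagonal needs 324; the known cells sum to 253, so (3,2) = 71.
Using row 3: 83 + 71 + 95 + ? → (3,3) = 324 − 249 = 75.
The remaining cell in column 2 is (2,2) = 324 − 237 = 87.
Column 3: 91 + 75 + 55 + ? = 324, so (1,3) = 103.
Main diagonal must total 324; the given cells sum to 261, so (1,1) = 63.
Using row 2: 87 + 91 + 79 + ? → (2,1) = 324 − 257 = 67.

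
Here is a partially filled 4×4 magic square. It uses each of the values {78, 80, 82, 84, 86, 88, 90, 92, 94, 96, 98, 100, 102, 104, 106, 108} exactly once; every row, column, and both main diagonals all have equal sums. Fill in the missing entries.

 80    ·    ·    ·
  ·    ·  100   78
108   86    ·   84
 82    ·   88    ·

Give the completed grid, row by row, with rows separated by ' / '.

The 16 entries sum to 1488, so each line sums to 1488/4 = 372.
Row 3 needs 372; the known cells sum to 278, so (3,3) = 94.
From column 1, 372 − (80 + 108 + 82) gives (2,1) = 102.
Column 3 needs 372; the known cells sum to 282, so (1,3) = 90.
Using anti-diagonal: 100 + 86 + 82 + ? → (1,4) = 372 − 268 = 104.
From row 1, 372 − (80 + 90 + 104) gives (1,2) = 98.
From row 2, 372 − (102 + 100 + 78) gives (2,2) = 92.
From column 2, 372 − (98 + 92 + 86) gives (4,2) = 96.
Column 4: 104 + 78 + 84 + ? = 372, so (4,4) = 106.

80 98 90 104 / 102 92 100 78 / 108 86 94 84 / 82 96 88 106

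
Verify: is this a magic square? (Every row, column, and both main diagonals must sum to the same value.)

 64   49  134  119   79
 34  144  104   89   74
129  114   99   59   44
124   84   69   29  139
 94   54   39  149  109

Row 1: 64 + 49 + 134 + 119 + 79 = 445.
Row 2: 34 + 144 + 104 + 89 + 74 = 445.
Row 3: 129 + 114 + 99 + 59 + 44 = 445.
Row 4: 124 + 84 + 69 + 29 + 139 = 445.
Row 5: 94 + 54 + 39 + 149 + 109 = 445.
Column 1: 64 + 34 + 129 + 124 + 94 = 445.
Column 2: 49 + 144 + 114 + 84 + 54 = 445.
Column 3: 134 + 104 + 99 + 69 + 39 = 445.
Column 4: 119 + 89 + 59 + 29 + 149 = 445.
Column 5: 79 + 74 + 44 + 139 + 109 = 445.
Main diagonal: 64 + 144 + 99 + 29 + 109 = 445.
Anti-diagonal: 79 + 89 + 99 + 84 + 94 = 445.
All lines sum to 445.

Yes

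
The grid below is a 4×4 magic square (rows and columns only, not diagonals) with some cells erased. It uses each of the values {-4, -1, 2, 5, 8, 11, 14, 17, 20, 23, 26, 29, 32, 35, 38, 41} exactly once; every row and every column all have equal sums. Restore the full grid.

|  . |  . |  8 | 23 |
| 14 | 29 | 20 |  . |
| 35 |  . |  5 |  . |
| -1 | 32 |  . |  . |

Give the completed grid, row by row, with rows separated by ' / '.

The 16 entries sum to 296, so each line sums to 296/4 = 74.
The remaining cell in row 2 is (2,4) = 74 − 63 = 11.
From column 1, 74 − (14 + 35 + (-1)) gives (1,1) = 26.
Column 3: 8 + 20 + 5 + ? = 74, so (4,3) = 41.
Row 1: 26 + 8 + 23 + ? = 74, so (1,2) = 17.
From row 4, 74 − (-1 + 32 + 41) gives (4,4) = 2.
From column 2, 74 − (17 + 29 + 32) gives (3,2) = -4.
Using column 4: 23 + 11 + 2 + ? → (3,4) = 74 − 36 = 38.

26 17 8 23 / 14 29 20 11 / 35 -4 5 38 / -1 32 41 2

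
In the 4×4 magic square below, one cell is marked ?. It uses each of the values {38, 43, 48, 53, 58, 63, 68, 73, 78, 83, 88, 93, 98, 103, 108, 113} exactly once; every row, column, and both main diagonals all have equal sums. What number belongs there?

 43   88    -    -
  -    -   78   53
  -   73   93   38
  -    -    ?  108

The 16 entries sum to 1208, so each line sums to 1208/4 = 302.
Row 3 must total 302; the given cells sum to 204, so (3,1) = 98.
Column 4: 53 + 38 + 108 + ? = 302, so (1,4) = 103.
Main diagonal must total 302; the given cells sum to 244, so (2,2) = 58.
Anti-diagonal must total 302; the given cells sum to 254, so (4,1) = 48.
Row 1 needs 302; the known cells sum to 234, so (1,3) = 68.
Row 2 needs 302; the known cells sum to 189, so (2,1) = 113.
The remaining cell in column 2 is (4,2) = 302 − 219 = 83.
From column 3, 302 − (68 + 78 + 93) gives (4,3) = 63.

63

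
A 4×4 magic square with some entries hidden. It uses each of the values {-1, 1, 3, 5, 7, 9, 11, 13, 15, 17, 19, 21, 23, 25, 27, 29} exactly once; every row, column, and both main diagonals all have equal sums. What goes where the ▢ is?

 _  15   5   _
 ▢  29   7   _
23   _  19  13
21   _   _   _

3

The 16 entries sum to 224, so each line sums to 224/4 = 56.
From row 3, 56 − (23 + 19 + 13) gives (3,2) = 1.
From column 2, 56 − (15 + 29 + 1) gives (4,2) = 11.
Using column 3: 5 + 7 + 19 + ? → (4,3) = 56 − 31 = 25.
The remaining cell in anti-diagonal is (1,4) = 56 − 29 = 27.
Using row 1: 15 + 5 + 27 + ? → (1,1) = 56 − 47 = 9.
Row 4 must total 56; the given cells sum to 57, so (4,4) = -1.
Column 1: 9 + 23 + 21 + ? = 56, so (2,1) = 3.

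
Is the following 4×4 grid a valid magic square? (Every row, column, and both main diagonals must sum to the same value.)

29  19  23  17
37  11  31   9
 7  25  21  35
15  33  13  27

Yes

Row 1: 29 + 19 + 23 + 17 = 88.
Row 2: 37 + 11 + 31 + 9 = 88.
Row 3: 7 + 25 + 21 + 35 = 88.
Row 4: 15 + 33 + 13 + 27 = 88.
Column 1: 29 + 37 + 7 + 15 = 88.
Column 2: 19 + 11 + 25 + 33 = 88.
Column 3: 23 + 31 + 21 + 13 = 88.
Column 4: 17 + 9 + 35 + 27 = 88.
Main diagonal: 29 + 11 + 21 + 27 = 88.
Anti-diagonal: 17 + 31 + 25 + 15 = 88.
All lines sum to 88.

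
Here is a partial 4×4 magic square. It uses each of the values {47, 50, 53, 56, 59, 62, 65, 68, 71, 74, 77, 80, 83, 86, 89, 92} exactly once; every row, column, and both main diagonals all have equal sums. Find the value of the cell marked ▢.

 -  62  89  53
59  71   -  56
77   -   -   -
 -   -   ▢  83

47

The 16 entries sum to 1112, so each line sums to 1112/4 = 278.
The remaining cell in row 1 is (1,1) = 278 − 204 = 74.
The remaining cell in row 2 is (2,3) = 278 − 186 = 92.
Column 1 must total 278; the given cells sum to 210, so (4,1) = 68.
Column 4: 53 + 56 + 83 + ? = 278, so (3,4) = 86.
Main diagonal must total 278; the given cells sum to 228, so (3,3) = 50.
Anti-diagonal: 53 + 92 + 68 + ? = 278, so (3,2) = 65.
Column 2: 62 + 71 + 65 + ? = 278, so (4,2) = 80.
The remaining cell in column 3 is (4,3) = 278 − 231 = 47.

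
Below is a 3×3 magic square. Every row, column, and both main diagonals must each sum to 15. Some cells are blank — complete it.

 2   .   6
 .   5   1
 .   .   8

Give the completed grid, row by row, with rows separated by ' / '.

2 7 6 / 9 5 1 / 4 3 8

Row 1: 2 + 6 + ? = 15, so (1,2) = 7.
Row 2 must total 15; the given cells sum to 6, so (2,1) = 9.
Column 1 must total 15; the given cells sum to 11, so (3,1) = 4.
The remaining cell in column 2 is (3,2) = 15 − 12 = 3.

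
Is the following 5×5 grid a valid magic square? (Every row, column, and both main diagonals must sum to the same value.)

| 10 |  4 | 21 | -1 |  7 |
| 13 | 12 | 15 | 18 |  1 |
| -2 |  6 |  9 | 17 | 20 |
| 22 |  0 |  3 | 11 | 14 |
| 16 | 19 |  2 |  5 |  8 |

Row 1: 10 + 4 + 21 + (-1) + 7 = 41.
Row 2: 13 + 12 + 15 + 18 + 1 = 59.
Row 3: -2 + 6 + 9 + 17 + 20 = 50.
Row 4: 22 + 0 + 3 + 11 + 14 = 50.
Row 5: 16 + 19 + 2 + 5 + 8 = 50.
Column 1: 10 + 13 + (-2) + 22 + 16 = 59.
Column 2: 4 + 12 + 6 + 0 + 19 = 41.
Column 3: 21 + 15 + 9 + 3 + 2 = 50.
Column 4: -1 + 18 + 17 + 11 + 5 = 50.
Column 5: 7 + 1 + 20 + 14 + 8 = 50.
Main diagonal: 10 + 12 + 9 + 11 + 8 = 50.
Anti-diagonal: 7 + 18 + 9 + 0 + 16 = 50.

No — column 2 sums to 41 but column 3 sums to 50.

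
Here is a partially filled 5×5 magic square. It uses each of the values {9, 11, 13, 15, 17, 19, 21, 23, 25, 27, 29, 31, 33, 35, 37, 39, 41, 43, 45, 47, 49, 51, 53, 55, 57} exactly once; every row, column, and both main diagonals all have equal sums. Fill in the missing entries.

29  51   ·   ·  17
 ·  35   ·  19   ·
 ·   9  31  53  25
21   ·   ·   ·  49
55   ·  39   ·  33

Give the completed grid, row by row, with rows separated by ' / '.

The 25 entries sum to 825, so each line sums to 825/5 = 165.
From row 3, 165 − (9 + 31 + 53 + 25) gives (3,1) = 47.
Column 1 must total 165; the given cells sum to 152, so (2,1) = 13.
The remaining cell in column 5 is (2,5) = 165 − 124 = 41.
Main diagonal needs 165; the known cells sum to 128, so (4,4) = 37.
Anti-diagonal needs 165; the known cells sum to 122, so (4,2) = 43.
Using row 2: 13 + 35 + 19 + 41 + ? → (2,3) = 165 − 108 = 57.
Row 4 must total 165; the given cells sum to 150, so (4,3) = 15.
Column 2 must total 165; the given cells sum to 138, so (5,2) = 27.
Column 3 must total 165; the given cells sum to 142, so (1,3) = 23.
Using row 1: 29 + 51 + 23 + 17 + ? → (1,4) = 165 − 120 = 45.
Using row 5: 55 + 27 + 39 + 33 + ? → (5,4) = 165 − 154 = 11.

29 51 23 45 17 / 13 35 57 19 41 / 47 9 31 53 25 / 21 43 15 37 49 / 55 27 39 11 33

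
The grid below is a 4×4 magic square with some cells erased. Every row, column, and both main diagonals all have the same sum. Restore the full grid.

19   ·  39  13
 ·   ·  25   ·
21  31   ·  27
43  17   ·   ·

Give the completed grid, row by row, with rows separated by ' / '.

19 41 39 13 / 29 23 25 35 / 21 31 33 27 / 43 17 15 37

Anti-diagonal is already complete: 13 + 25 + 31 + 43 = 112, so that is the magic constant.
Row 1 must total 112; the given cells sum to 71, so (1,2) = 41.
Using row 3: 21 + 31 + 27 + ? → (3,3) = 112 − 79 = 33.
Using column 1: 19 + 21 + 43 + ? → (2,1) = 112 − 83 = 29.
Column 2: 41 + 31 + 17 + ? = 112, so (2,2) = 23.
From column 3, 112 − (39 + 25 + 33) gives (4,3) = 15.
Main diagonal needs 112; the known cells sum to 75, so (4,4) = 37.
Row 2: 29 + 23 + 25 + ? = 112, so (2,4) = 35.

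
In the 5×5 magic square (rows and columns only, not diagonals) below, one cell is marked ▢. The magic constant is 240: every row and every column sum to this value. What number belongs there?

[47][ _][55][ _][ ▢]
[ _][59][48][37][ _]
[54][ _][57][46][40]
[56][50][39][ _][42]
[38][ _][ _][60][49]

Row 3 must total 240; the given cells sum to 197, so (3,2) = 43.
From row 4, 240 − (56 + 50 + 39 + 42) gives (4,4) = 53.
Using column 1: 47 + 54 + 56 + 38 + ? → (2,1) = 240 − 195 = 45.
The remaining cell in column 3 is (5,3) = 240 − 199 = 41.
Column 4 must total 240; the given cells sum to 196, so (1,4) = 44.
Row 2: 45 + 59 + 48 + 37 + ? = 240, so (2,5) = 51.
Row 5: 38 + 41 + 60 + 49 + ? = 240, so (5,2) = 52.
From column 2, 240 − (59 + 43 + 50 + 52) gives (1,2) = 36.
From column 5, 240 − (51 + 40 + 42 + 49) gives (1,5) = 58.

58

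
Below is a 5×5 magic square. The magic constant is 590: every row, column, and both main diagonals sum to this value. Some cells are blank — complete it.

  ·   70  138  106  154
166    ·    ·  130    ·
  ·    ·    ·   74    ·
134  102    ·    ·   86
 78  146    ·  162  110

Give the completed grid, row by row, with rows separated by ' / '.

122 70 138 106 154 / 166 114 82 130 98 / 90 158 126 74 142 / 134 102 150 118 86 / 78 146 94 162 110

From row 1, 590 − (70 + 138 + 106 + 154) gives (1,1) = 122.
Using row 5: 78 + 146 + 162 + 110 + ? → (5,3) = 590 − 496 = 94.
From column 1, 590 − (122 + 166 + 134 + 78) gives (3,1) = 90.
From column 4, 590 − (106 + 130 + 74 + 162) gives (4,4) = 118.
Anti-diagonal needs 590; the known cells sum to 464, so (3,3) = 126.
The remaining cell in row 4 is (4,3) = 590 − 440 = 150.
Using column 3: 138 + 126 + 150 + 94 + ? → (2,3) = 590 − 508 = 82.
Main diagonal must total 590; the given cells sum to 476, so (2,2) = 114.
Using row 2: 166 + 114 + 82 + 130 + ? → (2,5) = 590 − 492 = 98.
The remaining cell in column 2 is (3,2) = 590 − 432 = 158.
From column 5, 590 − (154 + 98 + 86 + 110) gives (3,5) = 142.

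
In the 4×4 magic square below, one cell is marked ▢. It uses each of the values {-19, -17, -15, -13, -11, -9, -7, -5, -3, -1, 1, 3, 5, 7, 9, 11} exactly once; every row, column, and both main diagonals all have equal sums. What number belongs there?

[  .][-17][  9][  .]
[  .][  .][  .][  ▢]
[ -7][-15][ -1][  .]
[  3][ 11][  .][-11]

The 16 entries sum to -64, so each line sums to -64/4 = -16.
Using row 3: -7 + (-15) + (-1) + ? → (3,4) = -16 − (-23) = 7.
The remaining cell in row 4 is (4,3) = -16 − 3 = -19.
Using column 2: -17 + (-15) + 11 + ? → (2,2) = -16 − (-21) = 5.
Column 3 must total -16; the given cells sum to -11, so (2,3) = -5.
Main diagonal needs -16; the known cells sum to -7, so (1,1) = -9.
The remaining cell in anti-diagonal is (1,4) = -16 − (-17) = 1.
Column 1: -9 + (-7) + 3 + ? = -16, so (2,1) = -3.
The remaining cell in column 4 is (2,4) = -16 − (-3) = -13.

-13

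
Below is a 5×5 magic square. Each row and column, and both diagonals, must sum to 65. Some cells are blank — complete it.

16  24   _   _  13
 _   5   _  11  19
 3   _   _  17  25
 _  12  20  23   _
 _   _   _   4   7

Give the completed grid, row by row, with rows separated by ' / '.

16 24 2 10 13 / 22 5 8 11 19 / 3 6 14 17 25 / 9 12 20 23 1 / 15 18 21 4 7

From column 4, 65 − (11 + 17 + 23 + 4) gives (1,4) = 10.
From column 5, 65 − (13 + 19 + 25 + 7) gives (4,5) = 1.
Main diagonal needs 65; the known cells sum to 51, so (3,3) = 14.
Anti-diagonal needs 65; the known cells sum to 50, so (5,1) = 15.
Row 1 must total 65; the given cells sum to 63, so (1,3) = 2.
Using row 3: 3 + 14 + 17 + 25 + ? → (3,2) = 65 − 59 = 6.
Row 4 needs 65; the known cells sum to 56, so (4,1) = 9.
The remaining cell in column 1 is (2,1) = 65 − 43 = 22.
Column 2 needs 65; the known cells sum to 47, so (5,2) = 18.
Row 2 must total 65; the given cells sum to 57, so (2,3) = 8.
Row 5 must total 65; the given cells sum to 44, so (5,3) = 21.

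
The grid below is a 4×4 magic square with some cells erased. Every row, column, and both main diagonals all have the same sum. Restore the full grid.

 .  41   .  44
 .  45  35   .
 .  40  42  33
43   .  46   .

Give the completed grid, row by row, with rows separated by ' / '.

38 41 39 44 / 34 45 35 48 / 47 40 42 33 / 43 36 46 37

Anti-diagonal is already complete: 44 + 35 + 40 + 43 = 162, so that is the magic constant.
Using row 3: 40 + 42 + 33 + ? → (3,1) = 162 − 115 = 47.
From column 2, 162 − (41 + 45 + 40) gives (4,2) = 36.
Column 3: 35 + 42 + 46 + ? = 162, so (1,3) = 39.
Using row 1: 41 + 39 + 44 + ? → (1,1) = 162 − 124 = 38.
Row 4 must total 162; the given cells sum to 125, so (4,4) = 37.
Column 1 needs 162; the known cells sum to 128, so (2,1) = 34.
Column 4 needs 162; the known cells sum to 114, so (2,4) = 48.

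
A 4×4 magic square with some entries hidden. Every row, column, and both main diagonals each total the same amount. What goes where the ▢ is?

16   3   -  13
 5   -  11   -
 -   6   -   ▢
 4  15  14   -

Anti-diagonal is complete and sums to 34; that is the magic constant.
Row 1 must total 34; the given cells sum to 32, so (1,3) = 2.
The remaining cell in row 4 is (4,4) = 34 − 33 = 1.
Column 1: 16 + 5 + 4 + ? = 34, so (3,1) = 9.
Column 2 needs 34; the known cells sum to 24, so (2,2) = 10.
The remaining cell in column 3 is (3,3) = 34 − 27 = 7.
Row 2: 5 + 10 + 11 + ? = 34, so (2,4) = 8.
Row 3 must total 34; the given cells sum to 22, so (3,4) = 12.

12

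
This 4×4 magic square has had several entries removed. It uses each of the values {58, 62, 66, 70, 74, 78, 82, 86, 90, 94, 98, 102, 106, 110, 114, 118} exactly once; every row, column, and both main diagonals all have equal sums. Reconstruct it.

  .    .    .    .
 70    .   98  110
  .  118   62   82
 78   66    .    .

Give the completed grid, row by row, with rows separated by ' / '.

The 16 entries sum to 1408, so each line sums to 1408/4 = 352.
Using row 2: 70 + 98 + 110 + ? → (2,2) = 352 − 278 = 74.
Using row 3: 118 + 62 + 82 + ? → (3,1) = 352 − 262 = 90.
Column 1 needs 352; the known cells sum to 238, so (1,1) = 114.
Using column 2: 74 + 118 + 66 + ? → (1,2) = 352 − 258 = 94.
Main diagonal must total 352; the given cells sum to 250, so (4,4) = 102.
Anti-diagonal needs 352; the known cells sum to 294, so (1,4) = 58.
The remaining cell in row 1 is (1,3) = 352 − 266 = 86.
The remaining cell in row 4 is (4,3) = 352 − 246 = 106.

114 94 86 58 / 70 74 98 110 / 90 118 62 82 / 78 66 106 102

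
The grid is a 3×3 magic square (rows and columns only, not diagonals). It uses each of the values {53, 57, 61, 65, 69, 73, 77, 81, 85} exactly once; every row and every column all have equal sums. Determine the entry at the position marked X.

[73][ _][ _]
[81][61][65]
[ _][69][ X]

85

The 9 entries sum to 621, so each line sums to 621/3 = 207.
Column 1: 73 + 81 + ? = 207, so (3,1) = 53.
From column 2, 207 − (61 + 69) gives (1,2) = 77.
From row 1, 207 − (73 + 77) gives (1,3) = 57.
The remaining cell in row 3 is (3,3) = 207 − 122 = 85.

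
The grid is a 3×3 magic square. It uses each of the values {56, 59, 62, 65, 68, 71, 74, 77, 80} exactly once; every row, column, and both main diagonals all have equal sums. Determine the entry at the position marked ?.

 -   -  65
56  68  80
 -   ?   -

74

The 9 entries sum to 612, so each line sums to 612/3 = 204.
Column 3 must total 204; the given cells sum to 145, so (3,3) = 59.
Using main diagonal: 68 + 59 + ? → (1,1) = 204 − 127 = 77.
The remaining cell in anti-diagonal is (3,1) = 204 − 133 = 71.
From row 1, 204 − (77 + 65) gives (1,2) = 62.
Row 3 must total 204; the given cells sum to 130, so (3,2) = 74.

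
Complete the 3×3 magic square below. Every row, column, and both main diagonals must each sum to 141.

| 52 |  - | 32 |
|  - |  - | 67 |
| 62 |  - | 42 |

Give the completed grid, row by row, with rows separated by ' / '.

52 57 32 / 27 47 67 / 62 37 42

Using row 1: 52 + 32 + ? → (1,2) = 141 − 84 = 57.
Row 3 needs 141; the known cells sum to 104, so (3,2) = 37.
From column 1, 141 − (52 + 62) gives (2,1) = 27.
Column 2 needs 141; the known cells sum to 94, so (2,2) = 47.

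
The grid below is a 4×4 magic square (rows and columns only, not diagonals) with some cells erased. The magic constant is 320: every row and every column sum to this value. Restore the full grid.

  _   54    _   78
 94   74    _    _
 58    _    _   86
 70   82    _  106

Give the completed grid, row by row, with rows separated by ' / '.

Row 4: 70 + 82 + 106 + ? = 320, so (4,3) = 62.
Using column 1: 94 + 58 + 70 + ? → (1,1) = 320 − 222 = 98.
From column 2, 320 − (54 + 74 + 82) gives (3,2) = 110.
The remaining cell in column 4 is (2,4) = 320 − 270 = 50.
Using row 1: 98 + 54 + 78 + ? → (1,3) = 320 − 230 = 90.
Using row 2: 94 + 74 + 50 + ? → (2,3) = 320 − 218 = 102.
The remaining cell in row 3 is (3,3) = 320 − 254 = 66.

98 54 90 78 / 94 74 102 50 / 58 110 66 86 / 70 82 62 106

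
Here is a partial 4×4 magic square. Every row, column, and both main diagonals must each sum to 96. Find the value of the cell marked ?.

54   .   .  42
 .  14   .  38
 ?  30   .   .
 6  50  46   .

Row 4 must total 96; the given cells sum to 102, so (4,4) = -6.
Column 2: 14 + 30 + 50 + ? = 96, so (1,2) = 2.
Column 4: 42 + 38 + (-6) + ? = 96, so (3,4) = 22.
The remaining cell in main diagonal is (3,3) = 96 − 62 = 34.
Anti-diagonal must total 96; the given cells sum to 78, so (2,3) = 18.
From row 1, 96 − (54 + 2 + 42) gives (1,3) = -2.
Row 2 must total 96; the given cells sum to 70, so (2,1) = 26.
Row 3 needs 96; the known cells sum to 86, so (3,1) = 10.

10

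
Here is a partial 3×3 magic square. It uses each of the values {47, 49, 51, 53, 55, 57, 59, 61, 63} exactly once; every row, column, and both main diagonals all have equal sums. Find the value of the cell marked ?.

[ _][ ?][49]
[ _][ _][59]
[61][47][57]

The 9 entries sum to 495, so each line sums to 495/3 = 165.
Anti-diagonal: 49 + 61 + ? = 165, so (2,2) = 55.
Row 2 must total 165; the given cells sum to 114, so (2,1) = 51.
Column 1 must total 165; the given cells sum to 112, so (1,1) = 53.
Column 2 needs 165; the known cells sum to 102, so (1,2) = 63.

63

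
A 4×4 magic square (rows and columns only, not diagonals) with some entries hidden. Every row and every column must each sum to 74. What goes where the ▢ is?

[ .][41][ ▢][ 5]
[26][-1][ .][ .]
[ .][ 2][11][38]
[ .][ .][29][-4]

20

Row 3: 2 + 11 + 38 + ? = 74, so (3,1) = 23.
Column 2: 41 + (-1) + 2 + ? = 74, so (4,2) = 32.
Column 4: 5 + 38 + (-4) + ? = 74, so (2,4) = 35.
From row 2, 74 − (26 + (-1) + 35) gives (2,3) = 14.
From row 4, 74 − (32 + 29 + (-4)) gives (4,1) = 17.
Column 1 must total 74; the given cells sum to 66, so (1,1) = 8.
From column 3, 74 − (14 + 11 + 29) gives (1,3) = 20.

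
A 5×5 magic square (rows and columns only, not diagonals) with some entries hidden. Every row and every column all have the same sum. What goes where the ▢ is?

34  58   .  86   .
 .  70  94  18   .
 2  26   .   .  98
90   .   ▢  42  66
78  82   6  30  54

Row 5 is complete and sums to 250; that is the magic constant.
Column 1 must total 250; the given cells sum to 204, so (2,1) = 46.
Column 2: 58 + 70 + 26 + 82 + ? = 250, so (4,2) = 14.
Column 4 needs 250; the known cells sum to 176, so (3,4) = 74.
From row 2, 250 − (46 + 70 + 94 + 18) gives (2,5) = 22.
The remaining cell in row 3 is (3,3) = 250 − 200 = 50.
The remaining cell in row 4 is (4,3) = 250 − 212 = 38.

38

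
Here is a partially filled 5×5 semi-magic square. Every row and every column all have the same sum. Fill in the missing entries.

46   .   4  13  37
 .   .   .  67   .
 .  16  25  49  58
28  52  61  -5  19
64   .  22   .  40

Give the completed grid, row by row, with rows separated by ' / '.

Row 4 is already complete: 28 + 52 + 61 + -5 + 19 = 155, so that is the magic constant.
Row 1 needs 155; the known cells sum to 100, so (1,2) = 55.
Row 3 needs 155; the known cells sum to 148, so (3,1) = 7.
The remaining cell in column 1 is (2,1) = 155 − 145 = 10.
Using column 3: 4 + 25 + 61 + 22 + ? → (2,3) = 155 − 112 = 43.
Column 4 must total 155; the given cells sum to 124, so (5,4) = 31.
Column 5 must total 155; the given cells sum to 154, so (2,5) = 1.
From row 2, 155 − (10 + 43 + 67 + 1) gives (2,2) = 34.
Using row 5: 64 + 22 + 31 + 40 + ? → (5,2) = 155 − 157 = -2.

46 55 4 13 37 / 10 34 43 67 1 / 7 16 25 49 58 / 28 52 61 -5 19 / 64 -2 22 31 40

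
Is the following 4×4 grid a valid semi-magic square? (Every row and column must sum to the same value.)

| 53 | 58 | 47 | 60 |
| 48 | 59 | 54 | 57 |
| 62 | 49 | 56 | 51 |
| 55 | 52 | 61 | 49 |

No — row 2 sums to 218 but column 4 sums to 217.

Row 1: 53 + 58 + 47 + 60 = 218.
Row 2: 48 + 59 + 54 + 57 = 218.
Row 3: 62 + 49 + 56 + 51 = 218.
Row 4: 55 + 52 + 61 + 49 = 217.
Column 1: 53 + 48 + 62 + 55 = 218.
Column 2: 58 + 59 + 49 + 52 = 218.
Column 3: 47 + 54 + 56 + 61 = 218.
Column 4: 60 + 57 + 51 + 49 = 217.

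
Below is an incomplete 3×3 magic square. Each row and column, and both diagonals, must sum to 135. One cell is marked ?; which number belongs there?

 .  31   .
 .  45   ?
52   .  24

Row 3 needs 135; the known cells sum to 76, so (3,2) = 59.
Using main diagonal: 45 + 24 + ? → (1,1) = 135 − 69 = 66.
Anti-diagonal must total 135; the given cells sum to 97, so (1,3) = 38.
From column 1, 135 − (66 + 52) gives (2,1) = 17.
Column 3 needs 135; the known cells sum to 62, so (2,3) = 73.

73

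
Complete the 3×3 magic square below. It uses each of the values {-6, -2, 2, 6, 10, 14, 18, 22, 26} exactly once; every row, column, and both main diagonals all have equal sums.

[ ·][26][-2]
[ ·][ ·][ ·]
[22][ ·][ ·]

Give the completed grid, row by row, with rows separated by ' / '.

6 26 -2 / 2 10 18 / 22 -6 14

The 9 entries sum to 90, so each line sums to 90/3 = 30.
Using row 1: 26 + (-2) + ? → (1,1) = 30 − 24 = 6.
From column 1, 30 − (6 + 22) gives (2,1) = 2.
Anti-diagonal: -2 + 22 + ? = 30, so (2,2) = 10.
The remaining cell in row 2 is (2,3) = 30 − 12 = 18.
Column 2 needs 30; the known cells sum to 36, so (3,2) = -6.
From column 3, 30 − (-2 + 18) gives (3,3) = 14.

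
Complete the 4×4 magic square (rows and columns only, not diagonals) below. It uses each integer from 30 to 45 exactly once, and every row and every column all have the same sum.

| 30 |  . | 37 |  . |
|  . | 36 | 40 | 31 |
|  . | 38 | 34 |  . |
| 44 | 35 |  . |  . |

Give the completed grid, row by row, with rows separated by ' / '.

30 41 37 42 / 43 36 40 31 / 33 38 34 45 / 44 35 39 32

The entries are 30 through 45, which sum to 600, so each line sums to 600/4 = 150.
Row 2: 36 + 40 + 31 + ? = 150, so (2,1) = 43.
Using column 1: 30 + 43 + 44 + ? → (3,1) = 150 − 117 = 33.
Column 2: 36 + 38 + 35 + ? = 150, so (1,2) = 41.
Using column 3: 37 + 40 + 34 + ? → (4,3) = 150 − 111 = 39.
Row 1: 30 + 41 + 37 + ? = 150, so (1,4) = 42.
Row 3: 33 + 38 + 34 + ? = 150, so (3,4) = 45.
Row 4 needs 150; the known cells sum to 118, so (4,4) = 32.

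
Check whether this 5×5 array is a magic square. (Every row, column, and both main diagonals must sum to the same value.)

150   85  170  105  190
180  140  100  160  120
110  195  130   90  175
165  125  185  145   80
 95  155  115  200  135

Yes

Row 1: 150 + 85 + 170 + 105 + 190 = 700.
Row 2: 180 + 140 + 100 + 160 + 120 = 700.
Row 3: 110 + 195 + 130 + 90 + 175 = 700.
Row 4: 165 + 125 + 185 + 145 + 80 = 700.
Row 5: 95 + 155 + 115 + 200 + 135 = 700.
Column 1: 150 + 180 + 110 + 165 + 95 = 700.
Column 2: 85 + 140 + 195 + 125 + 155 = 700.
Column 3: 170 + 100 + 130 + 185 + 115 = 700.
Column 4: 105 + 160 + 90 + 145 + 200 = 700.
Column 5: 190 + 120 + 175 + 80 + 135 = 700.
Main diagonal: 150 + 140 + 130 + 145 + 135 = 700.
Anti-diagonal: 190 + 160 + 130 + 125 + 95 = 700.
All lines sum to 700.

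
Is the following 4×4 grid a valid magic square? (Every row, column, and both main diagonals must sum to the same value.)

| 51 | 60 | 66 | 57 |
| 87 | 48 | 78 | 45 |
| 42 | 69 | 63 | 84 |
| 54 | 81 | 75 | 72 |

Row 1: 51 + 60 + 66 + 57 = 234.
Row 2: 87 + 48 + 78 + 45 = 258.
Row 3: 42 + 69 + 63 + 84 = 258.
Row 4: 54 + 81 + 75 + 72 = 282.
Column 1: 51 + 87 + 42 + 54 = 234.
Column 2: 60 + 48 + 69 + 81 = 258.
Column 3: 66 + 78 + 63 + 75 = 282.
Column 4: 57 + 45 + 84 + 72 = 258.
Main diagonal: 51 + 48 + 63 + 72 = 234.
Anti-diagonal: 57 + 78 + 69 + 54 = 258.

No — column 1 sums to 234 but column 3 sums to 282.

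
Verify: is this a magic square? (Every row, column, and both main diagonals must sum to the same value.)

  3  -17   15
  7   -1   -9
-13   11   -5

Row 1: 3 + (-17) + 15 = 1.
Row 2: 7 + (-1) + (-9) = -3.
Row 3: -13 + 11 + (-5) = -7.
Column 1: 3 + 7 + (-13) = -3.
Column 2: -17 + (-1) + 11 = -7.
Column 3: 15 + (-9) + (-5) = 1.
Main diagonal: 3 + (-1) + (-5) = -3.
Anti-diagonal: 15 + (-1) + (-13) = 1.

No — column 1 sums to -3 but column 2 sums to -7.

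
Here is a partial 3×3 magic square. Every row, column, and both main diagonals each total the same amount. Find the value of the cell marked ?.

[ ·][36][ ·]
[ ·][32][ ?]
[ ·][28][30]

40

Column 2 is complete and sums to 96; that is the magic constant.
Row 3 must total 96; the given cells sum to 58, so (3,1) = 38.
From main diagonal, 96 − (32 + 30) gives (1,1) = 34.
Anti-diagonal: 32 + 38 + ? = 96, so (1,3) = 26.
Using column 1: 34 + 38 + ? → (2,1) = 96 − 72 = 24.
Column 3 must total 96; the given cells sum to 56, so (2,3) = 40.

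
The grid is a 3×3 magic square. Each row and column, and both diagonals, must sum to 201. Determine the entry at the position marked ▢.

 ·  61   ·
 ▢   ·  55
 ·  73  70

From row 3, 201 − (73 + 70) gives (3,1) = 58.
Using column 2: 61 + 73 + ? → (2,2) = 201 − 134 = 67.
Column 3 must total 201; the given cells sum to 125, so (1,3) = 76.
Main diagonal needs 201; the known cells sum to 137, so (1,1) = 64.
Row 2 must total 201; the given cells sum to 122, so (2,1) = 79.

79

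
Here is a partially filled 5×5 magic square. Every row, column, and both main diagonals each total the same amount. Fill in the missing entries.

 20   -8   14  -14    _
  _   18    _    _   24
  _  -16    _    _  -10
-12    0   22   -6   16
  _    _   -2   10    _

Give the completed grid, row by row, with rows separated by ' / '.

Row 4 is already complete: -12 + 0 + 22 + -6 + 16 = 20, so that is the magic constant.
Row 1: 20 + (-8) + 14 + (-14) + ? = 20, so (1,5) = 8.
Column 2: -8 + 18 + (-16) + 0 + ? = 20, so (5,2) = 26.
Column 5 must total 20; the given cells sum to 38, so (5,5) = -18.
Main diagonal must total 20; the given cells sum to 14, so (3,3) = 6.
Row 5 must total 20; the given cells sum to 16, so (5,1) = 4.
Column 3 must total 20; the given cells sum to 40, so (2,3) = -20.
Using anti-diagonal: 8 + 6 + 0 + 4 + ? → (2,4) = 20 − 18 = 2.
From row 2, 20 − (18 + (-20) + 2 + 24) gives (2,1) = -4.
The remaining cell in column 1 is (3,1) = 20 − 8 = 12.
The remaining cell in column 4 is (3,4) = 20 − (-8) = 28.

20 -8 14 -14 8 / -4 18 -20 2 24 / 12 -16 6 28 -10 / -12 0 22 -6 16 / 4 26 -2 10 -18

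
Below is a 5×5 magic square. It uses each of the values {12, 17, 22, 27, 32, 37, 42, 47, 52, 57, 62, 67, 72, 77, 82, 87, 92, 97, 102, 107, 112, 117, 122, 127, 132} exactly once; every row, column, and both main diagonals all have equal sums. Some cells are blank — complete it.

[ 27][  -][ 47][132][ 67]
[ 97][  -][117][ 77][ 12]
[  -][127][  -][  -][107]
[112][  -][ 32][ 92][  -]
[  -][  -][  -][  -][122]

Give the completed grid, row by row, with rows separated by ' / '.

The 25 entries sum to 1800, so each line sums to 1800/5 = 360.
Row 1 must total 360; the given cells sum to 273, so (1,2) = 87.
The remaining cell in row 2 is (2,2) = 360 − 303 = 57.
Column 5 needs 360; the known cells sum to 308, so (4,5) = 52.
Main diagonal: 27 + 57 + 92 + 122 + ? = 360, so (3,3) = 62.
Row 4 must total 360; the given cells sum to 288, so (4,2) = 72.
Column 2 must total 360; the given cells sum to 343, so (5,2) = 17.
From column 3, 360 − (47 + 117 + 62 + 32) gives (5,3) = 102.
From anti-diagonal, 360 − (67 + 77 + 62 + 72) gives (5,1) = 82.
Row 5: 82 + 17 + 102 + 122 + ? = 360, so (5,4) = 37.
The remaining cell in column 1 is (3,1) = 360 − 318 = 42.
The remaining cell in column 4 is (3,4) = 360 − 338 = 22.

27 87 47 132 67 / 97 57 117 77 12 / 42 127 62 22 107 / 112 72 32 92 52 / 82 17 102 37 122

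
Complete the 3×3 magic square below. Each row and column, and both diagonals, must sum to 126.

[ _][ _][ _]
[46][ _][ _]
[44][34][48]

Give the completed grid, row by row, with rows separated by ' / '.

Column 1 must total 126; the given cells sum to 90, so (1,1) = 36.
The remaining cell in main diagonal is (2,2) = 126 − 84 = 42.
Anti-diagonal needs 126; the known cells sum to 86, so (1,3) = 40.
From row 1, 126 − (36 + 40) gives (1,2) = 50.
From row 2, 126 − (46 + 42) gives (2,3) = 38.

36 50 40 / 46 42 38 / 44 34 48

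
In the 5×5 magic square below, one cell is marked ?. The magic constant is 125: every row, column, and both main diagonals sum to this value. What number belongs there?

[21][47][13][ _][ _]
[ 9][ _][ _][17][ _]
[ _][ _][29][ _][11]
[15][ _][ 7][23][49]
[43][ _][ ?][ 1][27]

Row 4 must total 125; the given cells sum to 94, so (4,2) = 31.
Column 1 needs 125; the known cells sum to 88, so (3,1) = 37.
Main diagonal needs 125; the known cells sum to 100, so (2,2) = 25.
Using anti-diagonal: 17 + 29 + 31 + 43 + ? → (1,5) = 125 − 120 = 5.
The remaining cell in row 1 is (1,4) = 125 − 86 = 39.
Column 4 needs 125; the known cells sum to 80, so (3,4) = 45.
Column 5 must total 125; the given cells sum to 92, so (2,5) = 33.
Row 2 must total 125; the given cells sum to 84, so (2,3) = 41.
From row 3, 125 − (37 + 29 + 45 + 11) gives (3,2) = 3.
The remaining cell in column 2 is (5,2) = 125 − 106 = 19.
Using column 3: 13 + 41 + 29 + 7 + ? → (5,3) = 125 − 90 = 35.

35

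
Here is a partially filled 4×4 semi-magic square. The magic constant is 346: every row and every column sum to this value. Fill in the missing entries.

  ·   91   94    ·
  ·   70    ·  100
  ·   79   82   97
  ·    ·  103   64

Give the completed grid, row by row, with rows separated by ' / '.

76 91 94 85 / 109 70 67 100 / 88 79 82 97 / 73 106 103 64

From row 3, 346 − (79 + 82 + 97) gives (3,1) = 88.
Column 2: 91 + 70 + 79 + ? = 346, so (4,2) = 106.
Column 3: 94 + 82 + 103 + ? = 346, so (2,3) = 67.
The remaining cell in column 4 is (1,4) = 346 − 261 = 85.
Row 1 must total 346; the given cells sum to 270, so (1,1) = 76.
Row 2 must total 346; the given cells sum to 237, so (2,1) = 109.
From row 4, 346 − (106 + 103 + 64) gives (4,1) = 73.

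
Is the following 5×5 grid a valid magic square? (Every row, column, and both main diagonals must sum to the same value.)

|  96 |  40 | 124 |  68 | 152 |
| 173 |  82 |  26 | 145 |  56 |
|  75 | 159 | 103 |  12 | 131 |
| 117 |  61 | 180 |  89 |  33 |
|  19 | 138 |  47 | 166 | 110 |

Row 1: 96 + 40 + 124 + 68 + 152 = 480.
Row 2: 173 + 82 + 26 + 145 + 56 = 482.
Row 3: 75 + 159 + 103 + 12 + 131 = 480.
Row 4: 117 + 61 + 180 + 89 + 33 = 480.
Row 5: 19 + 138 + 47 + 166 + 110 = 480.
Column 1: 96 + 173 + 75 + 117 + 19 = 480.
Column 2: 40 + 82 + 159 + 61 + 138 = 480.
Column 3: 124 + 26 + 103 + 180 + 47 = 480.
Column 4: 68 + 145 + 12 + 89 + 166 = 480.
Column 5: 152 + 56 + 131 + 33 + 110 = 482.
Main diagonal: 96 + 82 + 103 + 89 + 110 = 480.
Anti-diagonal: 152 + 145 + 103 + 61 + 19 = 480.

No — column 4 sums to 480 but row 2 sums to 482.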